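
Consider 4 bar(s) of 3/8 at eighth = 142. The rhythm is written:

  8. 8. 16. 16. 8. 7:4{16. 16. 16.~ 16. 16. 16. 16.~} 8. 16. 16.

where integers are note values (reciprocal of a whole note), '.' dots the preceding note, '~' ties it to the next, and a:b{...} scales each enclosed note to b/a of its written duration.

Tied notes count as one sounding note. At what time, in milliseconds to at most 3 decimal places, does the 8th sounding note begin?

note 8 onset = 48/7b = 2897.384ms

1. 0.0ms @ 0 + 633.803ms (3/2)
2. 633.803ms @ 3/2 + 633.803ms (3/2)
3. 1267.606ms @ 3 + 316.901ms (3/4)
4. 1584.507ms @ 15/4 + 316.901ms (3/4)
5. 1901.408ms @ 9/2 + 633.803ms (3/2)
6. 2535.211ms @ 6 + 181.087ms (3/7)
7. 2716.298ms @ 45/7 + 181.087ms (3/7)
8. 2897.384ms @ 48/7 + 362.173ms (6/7)
9. 3259.557ms @ 54/7 + 181.087ms (3/7)
10. 3440.644ms @ 57/7 + 181.087ms (3/7)
11. 3621.73ms @ 60/7 + 814.889ms (27/14)
12. 4436.62ms @ 21/2 + 316.901ms (3/4)
13. 4753.521ms @ 45/4 + 316.901ms (3/4)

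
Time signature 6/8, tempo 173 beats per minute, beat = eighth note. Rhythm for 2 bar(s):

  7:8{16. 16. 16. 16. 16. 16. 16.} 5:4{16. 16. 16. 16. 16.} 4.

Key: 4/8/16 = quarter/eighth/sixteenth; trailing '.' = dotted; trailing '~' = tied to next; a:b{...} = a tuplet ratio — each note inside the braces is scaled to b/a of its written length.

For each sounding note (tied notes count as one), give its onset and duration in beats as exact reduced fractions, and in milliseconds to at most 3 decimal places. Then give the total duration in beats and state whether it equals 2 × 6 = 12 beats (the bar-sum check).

1) 0.0ms=0b +297.275ms=6/7b
2) 297.275ms=6/7b +297.275ms=6/7b
3) 594.55ms=12/7b +297.275ms=6/7b
4) 891.825ms=18/7b +297.275ms=6/7b
5) 1189.1ms=24/7b +297.275ms=6/7b
6) 1486.375ms=30/7b +297.275ms=6/7b
7) 1783.65ms=36/7b +297.275ms=6/7b
8) 2080.925ms=6b +208.092ms=3/5b
9) 2289.017ms=33/5b +208.092ms=3/5b
10) 2497.11ms=36/5b +208.092ms=3/5b
11) 2705.202ms=39/5b +208.092ms=3/5b
12) 2913.295ms=42/5b +208.092ms=3/5b
13) 3121.387ms=9b +1040.462ms=3b
Σ=12b of 12 (173bpm 6/8) — PASS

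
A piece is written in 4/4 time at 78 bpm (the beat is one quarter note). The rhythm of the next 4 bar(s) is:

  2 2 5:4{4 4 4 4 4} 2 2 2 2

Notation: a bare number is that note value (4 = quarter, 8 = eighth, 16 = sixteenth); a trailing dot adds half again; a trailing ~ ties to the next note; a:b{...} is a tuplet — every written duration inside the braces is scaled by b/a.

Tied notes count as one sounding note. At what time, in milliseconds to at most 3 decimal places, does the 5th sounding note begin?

note 5 onset = 28/5b = 4307.692ms

1. 0.0ms @ 0 + 1538.462ms (2)
2. 1538.462ms @ 2 + 1538.462ms (2)
3. 3076.923ms @ 4 + 615.385ms (4/5)
4. 3692.308ms @ 24/5 + 615.385ms (4/5)
5. 4307.692ms @ 28/5 + 615.385ms (4/5)
6. 4923.077ms @ 32/5 + 615.385ms (4/5)
7. 5538.462ms @ 36/5 + 615.385ms (4/5)
8. 6153.846ms @ 8 + 1538.462ms (2)
9. 7692.308ms @ 10 + 1538.462ms (2)
10. 9230.769ms @ 12 + 1538.462ms (2)
11. 10769.231ms @ 14 + 1538.462ms (2)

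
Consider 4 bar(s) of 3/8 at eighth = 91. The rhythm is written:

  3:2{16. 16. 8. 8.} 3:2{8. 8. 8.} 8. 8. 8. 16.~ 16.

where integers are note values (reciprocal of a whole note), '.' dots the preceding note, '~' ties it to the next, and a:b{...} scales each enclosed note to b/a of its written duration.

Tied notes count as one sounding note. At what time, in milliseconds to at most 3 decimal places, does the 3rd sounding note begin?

1. 0.0ms @ 0 + 329.67ms (1/2)
2. 329.67ms @ 1/2 + 329.67ms (1/2)
3. 659.341ms @ 1 + 659.341ms (1)
4. 1318.681ms @ 2 + 659.341ms (1)
5. 1978.022ms @ 3 + 659.341ms (1)
6. 2637.363ms @ 4 + 659.341ms (1)
7. 3296.703ms @ 5 + 659.341ms (1)
8. 3956.044ms @ 6 + 989.011ms (3/2)
9. 4945.055ms @ 15/2 + 989.011ms (3/2)
10. 5934.066ms @ 9 + 989.011ms (3/2)
11. 6923.077ms @ 21/2 + 989.011ms (3/2)

note 3 onset = 1b = 659.341ms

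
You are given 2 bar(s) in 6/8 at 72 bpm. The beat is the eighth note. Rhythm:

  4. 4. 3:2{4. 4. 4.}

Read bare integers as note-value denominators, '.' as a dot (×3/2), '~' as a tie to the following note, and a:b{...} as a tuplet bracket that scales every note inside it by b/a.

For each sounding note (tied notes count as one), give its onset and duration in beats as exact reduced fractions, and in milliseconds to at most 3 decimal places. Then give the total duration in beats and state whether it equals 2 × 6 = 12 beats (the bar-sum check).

1) 0.0ms=0b +2500.0ms=3b
2) 2500.0ms=3b +2500.0ms=3b
3) 5000.0ms=6b +1666.667ms=2b
4) 6666.667ms=8b +1666.667ms=2b
5) 8333.333ms=10b +1666.667ms=2b
Σ=12b of 12 (72bpm 6/8) — PASS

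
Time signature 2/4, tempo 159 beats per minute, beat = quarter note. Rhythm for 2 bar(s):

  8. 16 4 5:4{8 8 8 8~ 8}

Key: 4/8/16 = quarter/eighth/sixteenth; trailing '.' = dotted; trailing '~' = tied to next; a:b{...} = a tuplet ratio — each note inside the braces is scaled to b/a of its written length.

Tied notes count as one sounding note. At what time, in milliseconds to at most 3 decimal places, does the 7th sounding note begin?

1. 0.0ms @ 0 + 283.019ms (3/4)
2. 283.019ms @ 3/4 + 94.34ms (1/4)
3. 377.358ms @ 1 + 377.358ms (1)
4. 754.717ms @ 2 + 150.943ms (2/5)
5. 905.66ms @ 12/5 + 150.943ms (2/5)
6. 1056.604ms @ 14/5 + 150.943ms (2/5)
7. 1207.547ms @ 16/5 + 301.887ms (4/5)

note 7 onset = 16/5b = 1207.547ms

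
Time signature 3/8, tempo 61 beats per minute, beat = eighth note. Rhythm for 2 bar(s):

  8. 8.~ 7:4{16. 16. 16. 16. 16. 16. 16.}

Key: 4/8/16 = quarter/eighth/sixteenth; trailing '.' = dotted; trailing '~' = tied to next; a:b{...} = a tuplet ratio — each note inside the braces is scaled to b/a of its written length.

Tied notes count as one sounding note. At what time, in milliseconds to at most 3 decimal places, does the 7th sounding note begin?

1. 0.0ms @ 0 + 1475.41ms (3/2)
2. 1475.41ms @ 3/2 + 1896.956ms (27/14)
3. 3372.365ms @ 24/7 + 421.546ms (3/7)
4. 3793.911ms @ 27/7 + 421.546ms (3/7)
5. 4215.457ms @ 30/7 + 421.546ms (3/7)
6. 4637.002ms @ 33/7 + 421.546ms (3/7)
7. 5058.548ms @ 36/7 + 421.546ms (3/7)
8. 5480.094ms @ 39/7 + 421.546ms (3/7)

note 7 onset = 36/7b = 5058.548ms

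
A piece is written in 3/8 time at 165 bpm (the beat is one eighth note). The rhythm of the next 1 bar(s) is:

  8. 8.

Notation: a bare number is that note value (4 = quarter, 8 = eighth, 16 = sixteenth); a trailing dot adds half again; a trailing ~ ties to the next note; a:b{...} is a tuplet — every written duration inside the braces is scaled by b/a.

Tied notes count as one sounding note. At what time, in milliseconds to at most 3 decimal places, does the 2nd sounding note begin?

note 2 onset = 3/2b = 545.455ms

1. 0.0ms @ 0 + 545.455ms (3/2)
2. 545.455ms @ 3/2 + 545.455ms (3/2)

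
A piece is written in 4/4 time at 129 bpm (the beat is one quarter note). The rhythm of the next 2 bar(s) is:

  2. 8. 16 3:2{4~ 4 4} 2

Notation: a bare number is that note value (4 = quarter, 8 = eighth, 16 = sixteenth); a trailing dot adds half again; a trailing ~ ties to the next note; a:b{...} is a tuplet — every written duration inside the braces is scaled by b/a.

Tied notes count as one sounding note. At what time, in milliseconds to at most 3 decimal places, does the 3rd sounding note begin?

1. 0.0ms @ 0 + 1395.349ms (3)
2. 1395.349ms @ 3 + 348.837ms (3/4)
3. 1744.186ms @ 15/4 + 116.279ms (1/4)
4. 1860.465ms @ 4 + 620.155ms (4/3)
5. 2480.62ms @ 16/3 + 310.078ms (2/3)
6. 2790.698ms @ 6 + 930.233ms (2)

note 3 onset = 15/4b = 1744.186ms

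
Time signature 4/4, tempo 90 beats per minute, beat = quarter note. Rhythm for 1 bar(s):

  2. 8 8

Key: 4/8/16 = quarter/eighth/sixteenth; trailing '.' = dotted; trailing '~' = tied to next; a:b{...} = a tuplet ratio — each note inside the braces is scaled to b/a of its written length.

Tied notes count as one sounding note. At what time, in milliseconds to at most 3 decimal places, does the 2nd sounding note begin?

note 2 onset = 3b = 2000.0ms

1. 0.0ms @ 0 + 2000.0ms (3)
2. 2000.0ms @ 3 + 333.333ms (1/2)
3. 2333.333ms @ 7/2 + 333.333ms (1/2)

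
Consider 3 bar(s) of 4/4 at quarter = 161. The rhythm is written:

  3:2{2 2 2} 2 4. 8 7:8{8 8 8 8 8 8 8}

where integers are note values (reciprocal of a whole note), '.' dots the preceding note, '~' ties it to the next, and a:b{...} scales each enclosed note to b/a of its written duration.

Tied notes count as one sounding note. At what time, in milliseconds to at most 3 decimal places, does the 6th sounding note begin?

1. 0.0ms @ 0 + 496.894ms (4/3)
2. 496.894ms @ 4/3 + 496.894ms (4/3)
3. 993.789ms @ 8/3 + 496.894ms (4/3)
4. 1490.683ms @ 4 + 745.342ms (2)
5. 2236.025ms @ 6 + 559.006ms (3/2)
6. 2795.031ms @ 15/2 + 186.335ms (1/2)
7. 2981.366ms @ 8 + 212.955ms (4/7)
8. 3194.321ms @ 60/7 + 212.955ms (4/7)
9. 3407.276ms @ 64/7 + 212.955ms (4/7)
10. 3620.231ms @ 68/7 + 212.955ms (4/7)
11. 3833.185ms @ 72/7 + 212.955ms (4/7)
12. 4046.14ms @ 76/7 + 212.955ms (4/7)
13. 4259.095ms @ 80/7 + 212.955ms (4/7)

note 6 onset = 15/2b = 2795.031ms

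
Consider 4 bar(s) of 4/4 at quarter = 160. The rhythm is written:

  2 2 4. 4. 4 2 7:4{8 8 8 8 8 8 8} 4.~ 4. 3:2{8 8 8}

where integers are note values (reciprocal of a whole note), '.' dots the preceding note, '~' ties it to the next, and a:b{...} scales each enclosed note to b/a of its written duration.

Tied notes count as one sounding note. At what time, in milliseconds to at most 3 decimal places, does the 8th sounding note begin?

note 8 onset = 72/7b = 3857.143ms

1. 0.0ms @ 0 + 750.0ms (2)
2. 750.0ms @ 2 + 750.0ms (2)
3. 1500.0ms @ 4 + 562.5ms (3/2)
4. 2062.5ms @ 11/2 + 562.5ms (3/2)
5. 2625.0ms @ 7 + 375.0ms (1)
6. 3000.0ms @ 8 + 750.0ms (2)
7. 3750.0ms @ 10 + 107.143ms (2/7)
8. 3857.143ms @ 72/7 + 107.143ms (2/7)
9. 3964.286ms @ 74/7 + 107.143ms (2/7)
10. 4071.429ms @ 76/7 + 107.143ms (2/7)
11. 4178.571ms @ 78/7 + 107.143ms (2/7)
12. 4285.714ms @ 80/7 + 107.143ms (2/7)
13. 4392.857ms @ 82/7 + 107.143ms (2/7)
14. 4500.0ms @ 12 + 1125.0ms (3)
15. 5625.0ms @ 15 + 125.0ms (1/3)
16. 5750.0ms @ 46/3 + 125.0ms (1/3)
17. 5875.0ms @ 47/3 + 125.0ms (1/3)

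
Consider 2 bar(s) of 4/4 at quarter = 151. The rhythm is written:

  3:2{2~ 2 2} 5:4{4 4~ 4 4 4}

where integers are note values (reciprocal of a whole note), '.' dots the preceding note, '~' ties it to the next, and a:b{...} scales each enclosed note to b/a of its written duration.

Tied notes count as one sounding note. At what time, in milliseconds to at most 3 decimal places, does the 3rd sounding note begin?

note 3 onset = 4b = 1589.404ms

1. 0.0ms @ 0 + 1059.603ms (8/3)
2. 1059.603ms @ 8/3 + 529.801ms (4/3)
3. 1589.404ms @ 4 + 317.881ms (4/5)
4. 1907.285ms @ 24/5 + 635.762ms (8/5)
5. 2543.046ms @ 32/5 + 317.881ms (4/5)
6. 2860.927ms @ 36/5 + 317.881ms (4/5)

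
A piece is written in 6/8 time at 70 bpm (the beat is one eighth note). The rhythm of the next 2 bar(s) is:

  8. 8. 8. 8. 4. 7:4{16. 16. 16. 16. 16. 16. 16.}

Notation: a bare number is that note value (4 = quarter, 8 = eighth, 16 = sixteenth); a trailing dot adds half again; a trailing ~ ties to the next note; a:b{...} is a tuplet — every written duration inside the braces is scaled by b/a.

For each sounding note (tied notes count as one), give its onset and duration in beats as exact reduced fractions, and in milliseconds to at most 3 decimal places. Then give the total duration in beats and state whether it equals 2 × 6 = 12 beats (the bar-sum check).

1) 0.0ms=0b +1285.714ms=3/2b
2) 1285.714ms=3/2b +1285.714ms=3/2b
3) 2571.429ms=3b +1285.714ms=3/2b
4) 3857.143ms=9/2b +1285.714ms=3/2b
5) 5142.857ms=6b +2571.429ms=3b
6) 7714.286ms=9b +367.347ms=3/7b
7) 8081.633ms=66/7b +367.347ms=3/7b
8) 8448.98ms=69/7b +367.347ms=3/7b
9) 8816.327ms=72/7b +367.347ms=3/7b
10) 9183.673ms=75/7b +367.347ms=3/7b
11) 9551.02ms=78/7b +367.347ms=3/7b
12) 9918.367ms=81/7b +367.347ms=3/7b
Σ=12b of 12 (70bpm 6/8) — PASS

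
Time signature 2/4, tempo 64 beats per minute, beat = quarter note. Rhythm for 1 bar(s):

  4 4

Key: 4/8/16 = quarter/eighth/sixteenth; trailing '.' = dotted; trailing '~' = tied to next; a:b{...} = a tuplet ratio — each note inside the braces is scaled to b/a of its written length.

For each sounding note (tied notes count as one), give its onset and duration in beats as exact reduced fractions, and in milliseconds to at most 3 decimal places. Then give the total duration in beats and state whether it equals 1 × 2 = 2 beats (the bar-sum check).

1) 0.0ms=0b +937.5ms=1b
2) 937.5ms=1b +937.5ms=1b
Σ=2b of 2 (64bpm 2/4) — PASS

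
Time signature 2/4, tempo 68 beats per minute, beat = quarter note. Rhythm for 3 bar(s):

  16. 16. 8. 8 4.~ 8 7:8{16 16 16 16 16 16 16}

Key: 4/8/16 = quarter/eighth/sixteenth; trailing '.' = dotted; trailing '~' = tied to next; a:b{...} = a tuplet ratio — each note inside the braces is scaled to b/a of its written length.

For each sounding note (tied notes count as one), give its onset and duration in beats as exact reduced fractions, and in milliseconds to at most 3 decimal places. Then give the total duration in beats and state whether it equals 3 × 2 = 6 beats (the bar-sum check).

1) 0.0ms=0b +330.882ms=3/8b
2) 330.882ms=3/8b +330.882ms=3/8b
3) 661.765ms=3/4b +661.765ms=3/4b
4) 1323.529ms=3/2b +441.176ms=1/2b
5) 1764.706ms=2b +1764.706ms=2b
6) 3529.412ms=4b +252.101ms=2/7b
7) 3781.513ms=30/7b +252.101ms=2/7b
8) 4033.613ms=32/7b +252.101ms=2/7b
9) 4285.714ms=34/7b +252.101ms=2/7b
10) 4537.815ms=36/7b +252.101ms=2/7b
11) 4789.916ms=38/7b +252.101ms=2/7b
12) 5042.017ms=40/7b +252.101ms=2/7b
Σ=6b of 6 (68bpm 2/4) — PASS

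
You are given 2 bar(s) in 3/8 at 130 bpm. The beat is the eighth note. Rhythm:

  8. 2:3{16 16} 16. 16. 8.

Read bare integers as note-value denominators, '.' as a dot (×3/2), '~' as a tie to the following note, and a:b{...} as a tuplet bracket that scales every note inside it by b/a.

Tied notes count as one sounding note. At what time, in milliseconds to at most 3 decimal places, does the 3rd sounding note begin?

note 3 onset = 9/4b = 1038.462ms

1. 0.0ms @ 0 + 692.308ms (3/2)
2. 692.308ms @ 3/2 + 346.154ms (3/4)
3. 1038.462ms @ 9/4 + 346.154ms (3/4)
4. 1384.615ms @ 3 + 346.154ms (3/4)
5. 1730.769ms @ 15/4 + 346.154ms (3/4)
6. 2076.923ms @ 9/2 + 692.308ms (3/2)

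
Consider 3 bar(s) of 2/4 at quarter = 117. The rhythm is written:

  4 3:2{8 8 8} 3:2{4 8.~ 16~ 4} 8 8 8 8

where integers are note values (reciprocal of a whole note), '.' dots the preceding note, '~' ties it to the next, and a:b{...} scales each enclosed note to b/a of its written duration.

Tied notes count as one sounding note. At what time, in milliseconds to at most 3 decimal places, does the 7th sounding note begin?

1. 0.0ms @ 0 + 512.821ms (1)
2. 512.821ms @ 1 + 170.94ms (1/3)
3. 683.761ms @ 4/3 + 170.94ms (1/3)
4. 854.701ms @ 5/3 + 170.94ms (1/3)
5. 1025.641ms @ 2 + 341.88ms (2/3)
6. 1367.521ms @ 8/3 + 683.761ms (4/3)
7. 2051.282ms @ 4 + 256.41ms (1/2)
8. 2307.692ms @ 9/2 + 256.41ms (1/2)
9. 2564.103ms @ 5 + 256.41ms (1/2)
10. 2820.513ms @ 11/2 + 256.41ms (1/2)

note 7 onset = 4b = 2051.282ms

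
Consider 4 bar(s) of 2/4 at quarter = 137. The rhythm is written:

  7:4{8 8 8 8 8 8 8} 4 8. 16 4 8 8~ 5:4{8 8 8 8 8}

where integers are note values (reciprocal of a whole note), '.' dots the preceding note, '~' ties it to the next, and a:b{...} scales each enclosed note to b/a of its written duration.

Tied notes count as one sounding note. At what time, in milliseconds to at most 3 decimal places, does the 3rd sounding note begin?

note 3 onset = 4/7b = 250.261ms

1. 0.0ms @ 0 + 125.13ms (2/7)
2. 125.13ms @ 2/7 + 125.13ms (2/7)
3. 250.261ms @ 4/7 + 125.13ms (2/7)
4. 375.391ms @ 6/7 + 125.13ms (2/7)
5. 500.521ms @ 8/7 + 125.13ms (2/7)
6. 625.652ms @ 10/7 + 125.13ms (2/7)
7. 750.782ms @ 12/7 + 125.13ms (2/7)
8. 875.912ms @ 2 + 437.956ms (1)
9. 1313.869ms @ 3 + 328.467ms (3/4)
10. 1642.336ms @ 15/4 + 109.489ms (1/4)
11. 1751.825ms @ 4 + 437.956ms (1)
12. 2189.781ms @ 5 + 218.978ms (1/2)
13. 2408.759ms @ 11/2 + 394.161ms (9/10)
14. 2802.92ms @ 32/5 + 175.182ms (2/5)
15. 2978.102ms @ 34/5 + 175.182ms (2/5)
16. 3153.285ms @ 36/5 + 175.182ms (2/5)
17. 3328.467ms @ 38/5 + 175.182ms (2/5)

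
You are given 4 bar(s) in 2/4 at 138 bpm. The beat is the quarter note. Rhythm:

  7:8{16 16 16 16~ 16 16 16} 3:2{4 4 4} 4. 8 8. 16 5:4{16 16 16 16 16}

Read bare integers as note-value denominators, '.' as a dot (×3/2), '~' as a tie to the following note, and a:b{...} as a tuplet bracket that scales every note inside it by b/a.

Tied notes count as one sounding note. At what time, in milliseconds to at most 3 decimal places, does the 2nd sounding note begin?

note 2 onset = 2/7b = 124.224ms

1. 0.0ms @ 0 + 124.224ms (2/7)
2. 124.224ms @ 2/7 + 124.224ms (2/7)
3. 248.447ms @ 4/7 + 124.224ms (2/7)
4. 372.671ms @ 6/7 + 248.447ms (4/7)
5. 621.118ms @ 10/7 + 124.224ms (2/7)
6. 745.342ms @ 12/7 + 124.224ms (2/7)
7. 869.565ms @ 2 + 289.855ms (2/3)
8. 1159.42ms @ 8/3 + 289.855ms (2/3)
9. 1449.275ms @ 10/3 + 289.855ms (2/3)
10. 1739.13ms @ 4 + 652.174ms (3/2)
11. 2391.304ms @ 11/2 + 217.391ms (1/2)
12. 2608.696ms @ 6 + 326.087ms (3/4)
13. 2934.783ms @ 27/4 + 108.696ms (1/4)
14. 3043.478ms @ 7 + 86.957ms (1/5)
15. 3130.435ms @ 36/5 + 86.957ms (1/5)
16. 3217.391ms @ 37/5 + 86.957ms (1/5)
17. 3304.348ms @ 38/5 + 86.957ms (1/5)
18. 3391.304ms @ 39/5 + 86.957ms (1/5)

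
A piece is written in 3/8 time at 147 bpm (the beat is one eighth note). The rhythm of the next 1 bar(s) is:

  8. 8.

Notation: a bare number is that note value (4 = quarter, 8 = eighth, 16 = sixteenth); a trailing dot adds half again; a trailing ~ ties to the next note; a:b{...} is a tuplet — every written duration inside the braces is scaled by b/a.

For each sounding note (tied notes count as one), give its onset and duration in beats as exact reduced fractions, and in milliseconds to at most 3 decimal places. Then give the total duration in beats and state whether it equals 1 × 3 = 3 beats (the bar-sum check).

1) 0.0ms=0b +612.245ms=3/2b
2) 612.245ms=3/2b +612.245ms=3/2b
Σ=3b of 3 (147bpm 3/8) — PASS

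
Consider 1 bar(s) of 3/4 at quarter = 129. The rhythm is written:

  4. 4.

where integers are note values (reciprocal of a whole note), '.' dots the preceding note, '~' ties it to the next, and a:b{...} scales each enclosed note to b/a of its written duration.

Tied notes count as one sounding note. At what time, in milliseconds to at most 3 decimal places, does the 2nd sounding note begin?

1. 0.0ms @ 0 + 697.674ms (3/2)
2. 697.674ms @ 3/2 + 697.674ms (3/2)

note 2 onset = 3/2b = 697.674ms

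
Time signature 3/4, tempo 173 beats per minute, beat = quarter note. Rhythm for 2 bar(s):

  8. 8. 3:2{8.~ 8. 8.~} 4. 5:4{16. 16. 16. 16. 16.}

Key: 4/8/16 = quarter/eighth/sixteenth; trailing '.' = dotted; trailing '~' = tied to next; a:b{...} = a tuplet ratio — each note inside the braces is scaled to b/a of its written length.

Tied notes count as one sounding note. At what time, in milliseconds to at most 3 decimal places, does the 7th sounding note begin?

1. 0.0ms @ 0 + 260.116ms (3/4)
2. 260.116ms @ 3/4 + 260.116ms (3/4)
3. 520.231ms @ 3/2 + 346.821ms (1)
4. 867.052ms @ 5/2 + 693.642ms (2)
5. 1560.694ms @ 9/2 + 104.046ms (3/10)
6. 1664.74ms @ 24/5 + 104.046ms (3/10)
7. 1768.786ms @ 51/10 + 104.046ms (3/10)
8. 1872.832ms @ 27/5 + 104.046ms (3/10)
9. 1976.879ms @ 57/10 + 104.046ms (3/10)

note 7 onset = 51/10b = 1768.786ms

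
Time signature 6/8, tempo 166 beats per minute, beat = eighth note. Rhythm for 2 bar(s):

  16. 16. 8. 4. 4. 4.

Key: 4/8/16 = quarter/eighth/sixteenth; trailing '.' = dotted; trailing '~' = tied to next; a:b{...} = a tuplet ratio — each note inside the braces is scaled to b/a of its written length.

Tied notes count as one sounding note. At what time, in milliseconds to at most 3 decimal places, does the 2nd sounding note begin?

note 2 onset = 3/4b = 271.084ms

1. 0.0ms @ 0 + 271.084ms (3/4)
2. 271.084ms @ 3/4 + 271.084ms (3/4)
3. 542.169ms @ 3/2 + 542.169ms (3/2)
4. 1084.337ms @ 3 + 1084.337ms (3)
5. 2168.675ms @ 6 + 1084.337ms (3)
6. 3253.012ms @ 9 + 1084.337ms (3)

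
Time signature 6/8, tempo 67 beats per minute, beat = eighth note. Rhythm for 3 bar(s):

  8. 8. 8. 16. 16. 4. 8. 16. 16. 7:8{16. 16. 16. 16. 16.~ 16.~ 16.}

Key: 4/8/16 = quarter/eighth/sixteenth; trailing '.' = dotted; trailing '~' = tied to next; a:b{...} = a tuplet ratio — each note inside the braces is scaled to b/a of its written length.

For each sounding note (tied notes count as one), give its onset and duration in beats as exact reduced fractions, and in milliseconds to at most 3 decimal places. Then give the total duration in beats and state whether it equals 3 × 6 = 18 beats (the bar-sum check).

1) 0.0ms=0b +1343.284ms=3/2b
2) 1343.284ms=3/2b +1343.284ms=3/2b
3) 2686.567ms=3b +1343.284ms=3/2b
4) 4029.851ms=9/2b +671.642ms=3/4b
5) 4701.493ms=21/4b +671.642ms=3/4b
6) 5373.134ms=6b +2686.567ms=3b
7) 8059.701ms=9b +1343.284ms=3/2b
8) 9402.985ms=21/2b +671.642ms=3/4b
9) 10074.627ms=45/4b +671.642ms=3/4b
10) 10746.269ms=12b +767.591ms=6/7b
11) 11513.859ms=90/7b +767.591ms=6/7b
12) 12281.45ms=96/7b +767.591ms=6/7b
13) 13049.041ms=102/7b +767.591ms=6/7b
14) 13816.631ms=108/7b +2302.772ms=18/7b
Σ=18b of 18 (67bpm 6/8) — PASS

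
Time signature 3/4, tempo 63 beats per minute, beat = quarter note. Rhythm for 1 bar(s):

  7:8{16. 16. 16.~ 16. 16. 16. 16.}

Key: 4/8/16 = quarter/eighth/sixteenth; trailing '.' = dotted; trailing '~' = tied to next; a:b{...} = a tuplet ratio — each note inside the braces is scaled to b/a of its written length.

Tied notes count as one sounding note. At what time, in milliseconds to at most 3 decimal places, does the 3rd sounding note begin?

1. 0.0ms @ 0 + 408.163ms (3/7)
2. 408.163ms @ 3/7 + 408.163ms (3/7)
3. 816.327ms @ 6/7 + 816.327ms (6/7)
4. 1632.653ms @ 12/7 + 408.163ms (3/7)
5. 2040.816ms @ 15/7 + 408.163ms (3/7)
6. 2448.98ms @ 18/7 + 408.163ms (3/7)

note 3 onset = 6/7b = 816.327ms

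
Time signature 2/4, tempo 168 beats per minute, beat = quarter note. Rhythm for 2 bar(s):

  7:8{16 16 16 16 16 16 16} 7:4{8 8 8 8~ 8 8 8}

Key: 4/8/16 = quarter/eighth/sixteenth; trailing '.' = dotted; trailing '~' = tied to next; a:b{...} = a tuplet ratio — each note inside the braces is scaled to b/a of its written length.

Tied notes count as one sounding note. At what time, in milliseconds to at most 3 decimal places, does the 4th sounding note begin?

1. 0.0ms @ 0 + 102.041ms (2/7)
2. 102.041ms @ 2/7 + 102.041ms (2/7)
3. 204.082ms @ 4/7 + 102.041ms (2/7)
4. 306.122ms @ 6/7 + 102.041ms (2/7)
5. 408.163ms @ 8/7 + 102.041ms (2/7)
6. 510.204ms @ 10/7 + 102.041ms (2/7)
7. 612.245ms @ 12/7 + 102.041ms (2/7)
8. 714.286ms @ 2 + 102.041ms (2/7)
9. 816.327ms @ 16/7 + 102.041ms (2/7)
10. 918.367ms @ 18/7 + 102.041ms (2/7)
11. 1020.408ms @ 20/7 + 204.082ms (4/7)
12. 1224.49ms @ 24/7 + 102.041ms (2/7)
13. 1326.531ms @ 26/7 + 102.041ms (2/7)

note 4 onset = 6/7b = 306.122ms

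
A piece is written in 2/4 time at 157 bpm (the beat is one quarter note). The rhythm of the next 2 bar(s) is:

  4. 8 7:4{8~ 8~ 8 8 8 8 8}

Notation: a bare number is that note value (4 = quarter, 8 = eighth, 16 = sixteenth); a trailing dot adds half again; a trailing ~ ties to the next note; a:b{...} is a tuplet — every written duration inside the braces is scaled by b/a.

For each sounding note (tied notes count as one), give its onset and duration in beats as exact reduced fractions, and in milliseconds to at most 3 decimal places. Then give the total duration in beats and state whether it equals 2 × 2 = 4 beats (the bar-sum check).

1) 0.0ms=0b +573.248ms=3/2b
2) 573.248ms=3/2b +191.083ms=1/2b
3) 764.331ms=2b +327.571ms=6/7b
4) 1091.902ms=20/7b +109.19ms=2/7b
5) 1201.092ms=22/7b +109.19ms=2/7b
6) 1310.282ms=24/7b +109.19ms=2/7b
7) 1419.472ms=26/7b +109.19ms=2/7b
Σ=4b of 4 (157bpm 2/4) — PASS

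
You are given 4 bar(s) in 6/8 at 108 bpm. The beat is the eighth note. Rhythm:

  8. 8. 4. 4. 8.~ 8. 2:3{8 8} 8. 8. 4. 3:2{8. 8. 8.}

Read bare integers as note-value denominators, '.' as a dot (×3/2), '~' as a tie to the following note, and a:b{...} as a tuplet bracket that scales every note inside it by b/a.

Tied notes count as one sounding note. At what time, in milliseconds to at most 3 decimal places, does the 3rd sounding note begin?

1. 0.0ms @ 0 + 833.333ms (3/2)
2. 833.333ms @ 3/2 + 833.333ms (3/2)
3. 1666.667ms @ 3 + 1666.667ms (3)
4. 3333.333ms @ 6 + 1666.667ms (3)
5. 5000.0ms @ 9 + 1666.667ms (3)
6. 6666.667ms @ 12 + 833.333ms (3/2)
7. 7500.0ms @ 27/2 + 833.333ms (3/2)
8. 8333.333ms @ 15 + 833.333ms (3/2)
9. 9166.667ms @ 33/2 + 833.333ms (3/2)
10. 10000.0ms @ 18 + 1666.667ms (3)
11. 11666.667ms @ 21 + 555.556ms (1)
12. 12222.222ms @ 22 + 555.556ms (1)
13. 12777.778ms @ 23 + 555.556ms (1)

note 3 onset = 3b = 1666.667ms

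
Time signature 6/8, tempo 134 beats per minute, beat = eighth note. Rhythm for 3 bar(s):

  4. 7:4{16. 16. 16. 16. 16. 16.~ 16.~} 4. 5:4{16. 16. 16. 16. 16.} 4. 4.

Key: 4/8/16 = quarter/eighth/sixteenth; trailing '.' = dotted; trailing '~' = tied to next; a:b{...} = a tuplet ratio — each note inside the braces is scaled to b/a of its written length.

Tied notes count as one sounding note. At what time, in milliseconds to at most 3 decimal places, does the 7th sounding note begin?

1. 0.0ms @ 0 + 1343.284ms (3)
2. 1343.284ms @ 3 + 191.898ms (3/7)
3. 1535.181ms @ 24/7 + 191.898ms (3/7)
4. 1727.079ms @ 27/7 + 191.898ms (3/7)
5. 1918.977ms @ 30/7 + 191.898ms (3/7)
6. 2110.874ms @ 33/7 + 191.898ms (3/7)
7. 2302.772ms @ 36/7 + 1727.079ms (27/7)
8. 4029.851ms @ 9 + 268.657ms (3/5)
9. 4298.507ms @ 48/5 + 268.657ms (3/5)
10. 4567.164ms @ 51/5 + 268.657ms (3/5)
11. 4835.821ms @ 54/5 + 268.657ms (3/5)
12. 5104.478ms @ 57/5 + 268.657ms (3/5)
13. 5373.134ms @ 12 + 1343.284ms (3)
14. 6716.418ms @ 15 + 1343.284ms (3)

note 7 onset = 36/7b = 2302.772ms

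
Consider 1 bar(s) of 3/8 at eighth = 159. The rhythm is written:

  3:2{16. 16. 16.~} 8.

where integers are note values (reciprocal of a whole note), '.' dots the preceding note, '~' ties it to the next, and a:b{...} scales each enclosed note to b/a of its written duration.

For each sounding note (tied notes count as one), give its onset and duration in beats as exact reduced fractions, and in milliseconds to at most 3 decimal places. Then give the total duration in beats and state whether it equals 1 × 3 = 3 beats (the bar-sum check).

1) 0.0ms=0b +188.679ms=1/2b
2) 188.679ms=1/2b +188.679ms=1/2b
3) 377.358ms=1b +754.717ms=2b
Σ=3b of 3 (159bpm 3/8) — PASS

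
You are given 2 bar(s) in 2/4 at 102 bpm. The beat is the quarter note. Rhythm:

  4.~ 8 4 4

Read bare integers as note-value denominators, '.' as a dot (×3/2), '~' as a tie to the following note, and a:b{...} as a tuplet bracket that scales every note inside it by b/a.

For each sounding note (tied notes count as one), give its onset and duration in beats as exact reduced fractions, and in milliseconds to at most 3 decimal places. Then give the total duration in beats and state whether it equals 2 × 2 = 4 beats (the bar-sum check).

1) 0.0ms=0b +1176.471ms=2b
2) 1176.471ms=2b +588.235ms=1b
3) 1764.706ms=3b +588.235ms=1b
Σ=4b of 4 (102bpm 2/4) — PASS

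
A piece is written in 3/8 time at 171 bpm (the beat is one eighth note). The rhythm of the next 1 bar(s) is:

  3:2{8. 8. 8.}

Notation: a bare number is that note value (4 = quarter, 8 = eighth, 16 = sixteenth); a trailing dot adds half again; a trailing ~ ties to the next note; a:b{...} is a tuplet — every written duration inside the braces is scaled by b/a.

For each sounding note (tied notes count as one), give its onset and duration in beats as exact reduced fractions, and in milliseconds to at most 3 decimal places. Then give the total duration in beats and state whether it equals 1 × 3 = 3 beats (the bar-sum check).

1) 0.0ms=0b +350.877ms=1b
2) 350.877ms=1b +350.877ms=1b
3) 701.754ms=2b +350.877ms=1b
Σ=3b of 3 (171bpm 3/8) — PASS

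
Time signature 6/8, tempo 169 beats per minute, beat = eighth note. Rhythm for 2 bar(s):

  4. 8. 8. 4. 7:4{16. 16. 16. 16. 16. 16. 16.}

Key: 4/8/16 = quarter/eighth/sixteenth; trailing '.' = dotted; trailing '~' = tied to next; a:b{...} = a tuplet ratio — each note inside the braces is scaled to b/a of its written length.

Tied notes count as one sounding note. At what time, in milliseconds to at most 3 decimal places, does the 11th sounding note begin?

note 11 onset = 81/7b = 4108.199ms

1. 0.0ms @ 0 + 1065.089ms (3)
2. 1065.089ms @ 3 + 532.544ms (3/2)
3. 1597.633ms @ 9/2 + 532.544ms (3/2)
4. 2130.178ms @ 6 + 1065.089ms (3)
5. 3195.266ms @ 9 + 152.156ms (3/7)
6. 3347.422ms @ 66/7 + 152.156ms (3/7)
7. 3499.577ms @ 69/7 + 152.156ms (3/7)
8. 3651.733ms @ 72/7 + 152.156ms (3/7)
9. 3803.888ms @ 75/7 + 152.156ms (3/7)
10. 3956.044ms @ 78/7 + 152.156ms (3/7)
11. 4108.199ms @ 81/7 + 152.156ms (3/7)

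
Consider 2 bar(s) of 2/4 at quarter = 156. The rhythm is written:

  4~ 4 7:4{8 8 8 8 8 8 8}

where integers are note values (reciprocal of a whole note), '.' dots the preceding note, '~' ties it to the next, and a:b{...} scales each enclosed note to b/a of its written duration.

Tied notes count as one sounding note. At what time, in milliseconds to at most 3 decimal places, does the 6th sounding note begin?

1. 0.0ms @ 0 + 769.231ms (2)
2. 769.231ms @ 2 + 109.89ms (2/7)
3. 879.121ms @ 16/7 + 109.89ms (2/7)
4. 989.011ms @ 18/7 + 109.89ms (2/7)
5. 1098.901ms @ 20/7 + 109.89ms (2/7)
6. 1208.791ms @ 22/7 + 109.89ms (2/7)
7. 1318.681ms @ 24/7 + 109.89ms (2/7)
8. 1428.571ms @ 26/7 + 109.89ms (2/7)

note 6 onset = 22/7b = 1208.791ms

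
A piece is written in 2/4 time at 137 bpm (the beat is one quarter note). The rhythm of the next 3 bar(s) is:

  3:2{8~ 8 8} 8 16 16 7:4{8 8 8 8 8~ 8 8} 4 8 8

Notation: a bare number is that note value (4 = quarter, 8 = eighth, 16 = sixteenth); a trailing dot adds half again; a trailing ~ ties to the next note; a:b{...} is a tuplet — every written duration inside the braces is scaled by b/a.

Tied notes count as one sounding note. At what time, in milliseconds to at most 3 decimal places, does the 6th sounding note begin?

note 6 onset = 2b = 875.912ms

1. 0.0ms @ 0 + 291.971ms (2/3)
2. 291.971ms @ 2/3 + 145.985ms (1/3)
3. 437.956ms @ 1 + 218.978ms (1/2)
4. 656.934ms @ 3/2 + 109.489ms (1/4)
5. 766.423ms @ 7/4 + 109.489ms (1/4)
6. 875.912ms @ 2 + 125.13ms (2/7)
7. 1001.043ms @ 16/7 + 125.13ms (2/7)
8. 1126.173ms @ 18/7 + 125.13ms (2/7)
9. 1251.303ms @ 20/7 + 125.13ms (2/7)
10. 1376.434ms @ 22/7 + 250.261ms (4/7)
11. 1626.694ms @ 26/7 + 125.13ms (2/7)
12. 1751.825ms @ 4 + 437.956ms (1)
13. 2189.781ms @ 5 + 218.978ms (1/2)
14. 2408.759ms @ 11/2 + 218.978ms (1/2)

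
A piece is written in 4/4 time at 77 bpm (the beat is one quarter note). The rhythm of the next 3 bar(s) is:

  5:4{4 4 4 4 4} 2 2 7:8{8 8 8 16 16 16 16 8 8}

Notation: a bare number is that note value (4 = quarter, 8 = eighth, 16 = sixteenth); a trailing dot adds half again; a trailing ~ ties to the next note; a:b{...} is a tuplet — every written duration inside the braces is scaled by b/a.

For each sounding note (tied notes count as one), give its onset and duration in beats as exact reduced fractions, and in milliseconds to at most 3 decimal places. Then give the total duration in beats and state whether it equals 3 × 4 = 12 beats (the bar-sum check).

1) 0.0ms=0b +623.377ms=4/5b
2) 623.377ms=4/5b +623.377ms=4/5b
3) 1246.753ms=8/5b +623.377ms=4/5b
4) 1870.13ms=12/5b +623.377ms=4/5b
5) 2493.506ms=16/5b +623.377ms=4/5b
6) 3116.883ms=4b +1558.442ms=2b
7) 4675.325ms=6b +1558.442ms=2b
8) 6233.766ms=8b +445.269ms=4/7b
9) 6679.035ms=60/7b +445.269ms=4/7b
10) 7124.304ms=64/7b +445.269ms=4/7b
11) 7569.573ms=68/7b +222.635ms=2/7b
12) 7792.208ms=10b +222.635ms=2/7b
13) 8014.842ms=72/7b +222.635ms=2/7b
14) 8237.477ms=74/7b +222.635ms=2/7b
15) 8460.111ms=76/7b +445.269ms=4/7b
16) 8905.38ms=80/7b +445.269ms=4/7b
Σ=12b of 12 (77bpm 4/4) — PASS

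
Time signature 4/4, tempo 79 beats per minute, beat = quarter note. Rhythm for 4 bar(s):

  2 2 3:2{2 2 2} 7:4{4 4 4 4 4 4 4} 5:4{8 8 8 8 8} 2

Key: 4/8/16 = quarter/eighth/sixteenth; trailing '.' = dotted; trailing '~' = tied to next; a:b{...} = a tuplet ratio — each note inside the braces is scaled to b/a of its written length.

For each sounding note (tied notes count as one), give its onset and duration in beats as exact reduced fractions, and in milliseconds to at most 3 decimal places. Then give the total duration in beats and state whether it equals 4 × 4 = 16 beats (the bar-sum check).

1) 0.0ms=0b +1518.987ms=2b
2) 1518.987ms=2b +1518.987ms=2b
3) 3037.975ms=4b +1012.658ms=4/3b
4) 4050.633ms=16/3b +1012.658ms=4/3b
5) 5063.291ms=20/3b +1012.658ms=4/3b
6) 6075.949ms=8b +433.996ms=4/7b
7) 6509.946ms=60/7b +433.996ms=4/7b
8) 6943.942ms=64/7b +433.996ms=4/7b
9) 7377.939ms=68/7b +433.996ms=4/7b
10) 7811.935ms=72/7b +433.996ms=4/7b
11) 8245.931ms=76/7b +433.996ms=4/7b
12) 8679.928ms=80/7b +433.996ms=4/7b
13) 9113.924ms=12b +303.797ms=2/5b
14) 9417.722ms=62/5b +303.797ms=2/5b
15) 9721.519ms=64/5b +303.797ms=2/5b
16) 10025.316ms=66/5b +303.797ms=2/5b
17) 10329.114ms=68/5b +303.797ms=2/5b
18) 10632.911ms=14b +1518.987ms=2b
Σ=16b of 16 (79bpm 4/4) — PASS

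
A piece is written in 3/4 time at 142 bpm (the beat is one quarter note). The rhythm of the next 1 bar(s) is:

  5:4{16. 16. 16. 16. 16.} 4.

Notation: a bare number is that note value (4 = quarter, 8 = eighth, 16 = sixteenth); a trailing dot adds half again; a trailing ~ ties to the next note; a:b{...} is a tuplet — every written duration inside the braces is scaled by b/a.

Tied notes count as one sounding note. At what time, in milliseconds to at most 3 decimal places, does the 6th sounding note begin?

1. 0.0ms @ 0 + 126.761ms (3/10)
2. 126.761ms @ 3/10 + 126.761ms (3/10)
3. 253.521ms @ 3/5 + 126.761ms (3/10)
4. 380.282ms @ 9/10 + 126.761ms (3/10)
5. 507.042ms @ 6/5 + 126.761ms (3/10)
6. 633.803ms @ 3/2 + 633.803ms (3/2)

note 6 onset = 3/2b = 633.803ms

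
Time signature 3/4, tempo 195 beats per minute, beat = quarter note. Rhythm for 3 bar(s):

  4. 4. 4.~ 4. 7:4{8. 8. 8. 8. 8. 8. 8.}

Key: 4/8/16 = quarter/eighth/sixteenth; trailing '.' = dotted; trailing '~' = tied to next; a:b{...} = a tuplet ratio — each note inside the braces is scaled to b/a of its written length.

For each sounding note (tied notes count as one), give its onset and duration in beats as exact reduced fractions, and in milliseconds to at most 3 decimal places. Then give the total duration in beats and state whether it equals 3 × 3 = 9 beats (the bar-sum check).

1) 0.0ms=0b +461.538ms=3/2b
2) 461.538ms=3/2b +461.538ms=3/2b
3) 923.077ms=3b +923.077ms=3b
4) 1846.154ms=6b +131.868ms=3/7b
5) 1978.022ms=45/7b +131.868ms=3/7b
6) 2109.89ms=48/7b +131.868ms=3/7b
7) 2241.758ms=51/7b +131.868ms=3/7b
8) 2373.626ms=54/7b +131.868ms=3/7b
9) 2505.495ms=57/7b +131.868ms=3/7b
10) 2637.363ms=60/7b +131.868ms=3/7b
Σ=9b of 9 (195bpm 3/4) — PASS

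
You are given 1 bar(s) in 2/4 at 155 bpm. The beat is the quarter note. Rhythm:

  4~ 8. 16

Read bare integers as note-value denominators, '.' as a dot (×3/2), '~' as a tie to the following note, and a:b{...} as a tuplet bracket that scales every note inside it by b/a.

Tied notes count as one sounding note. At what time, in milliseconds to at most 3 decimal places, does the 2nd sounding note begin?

1. 0.0ms @ 0 + 677.419ms (7/4)
2. 677.419ms @ 7/4 + 96.774ms (1/4)

note 2 onset = 7/4b = 677.419ms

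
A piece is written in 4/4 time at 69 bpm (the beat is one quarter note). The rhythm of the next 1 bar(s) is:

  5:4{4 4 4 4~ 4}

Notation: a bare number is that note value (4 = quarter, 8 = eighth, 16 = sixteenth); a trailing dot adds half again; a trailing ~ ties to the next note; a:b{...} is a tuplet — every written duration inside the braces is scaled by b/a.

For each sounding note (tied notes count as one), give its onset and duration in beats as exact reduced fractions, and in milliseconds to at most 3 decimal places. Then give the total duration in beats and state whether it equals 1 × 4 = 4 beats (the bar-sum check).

1) 0.0ms=0b +695.652ms=4/5b
2) 695.652ms=4/5b +695.652ms=4/5b
3) 1391.304ms=8/5b +695.652ms=4/5b
4) 2086.957ms=12/5b +1391.304ms=8/5b
Σ=4b of 4 (69bpm 4/4) — PASS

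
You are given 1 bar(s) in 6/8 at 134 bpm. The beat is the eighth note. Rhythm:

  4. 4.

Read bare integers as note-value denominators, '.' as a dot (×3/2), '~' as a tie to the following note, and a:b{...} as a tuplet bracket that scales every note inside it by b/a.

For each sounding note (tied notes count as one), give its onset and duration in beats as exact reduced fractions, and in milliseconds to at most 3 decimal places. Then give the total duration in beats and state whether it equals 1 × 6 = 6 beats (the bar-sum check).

1) 0.0ms=0b +1343.284ms=3b
2) 1343.284ms=3b +1343.284ms=3b
Σ=6b of 6 (134bpm 6/8) — PASS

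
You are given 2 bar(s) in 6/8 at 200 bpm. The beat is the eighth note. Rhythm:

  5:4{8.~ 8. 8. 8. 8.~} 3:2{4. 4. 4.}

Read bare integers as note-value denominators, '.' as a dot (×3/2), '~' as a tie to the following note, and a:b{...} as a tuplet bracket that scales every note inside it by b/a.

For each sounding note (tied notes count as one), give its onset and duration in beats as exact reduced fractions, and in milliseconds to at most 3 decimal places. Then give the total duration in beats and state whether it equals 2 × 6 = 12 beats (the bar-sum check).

1) 0.0ms=0b +720.0ms=12/5b
2) 720.0ms=12/5b +360.0ms=6/5b
3) 1080.0ms=18/5b +360.0ms=6/5b
4) 1440.0ms=24/5b +960.0ms=16/5b
5) 2400.0ms=8b +600.0ms=2b
6) 3000.0ms=10b +600.0ms=2b
Σ=12b of 12 (200bpm 6/8) — PASS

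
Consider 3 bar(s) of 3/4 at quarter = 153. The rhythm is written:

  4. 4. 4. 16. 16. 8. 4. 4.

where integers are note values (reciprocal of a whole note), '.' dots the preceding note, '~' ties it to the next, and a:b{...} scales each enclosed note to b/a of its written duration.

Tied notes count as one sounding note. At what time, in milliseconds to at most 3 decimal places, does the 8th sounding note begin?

note 8 onset = 15/2b = 2941.176ms

1. 0.0ms @ 0 + 588.235ms (3/2)
2. 588.235ms @ 3/2 + 588.235ms (3/2)
3. 1176.471ms @ 3 + 588.235ms (3/2)
4. 1764.706ms @ 9/2 + 147.059ms (3/8)
5. 1911.765ms @ 39/8 + 147.059ms (3/8)
6. 2058.824ms @ 21/4 + 294.118ms (3/4)
7. 2352.941ms @ 6 + 588.235ms (3/2)
8. 2941.176ms @ 15/2 + 588.235ms (3/2)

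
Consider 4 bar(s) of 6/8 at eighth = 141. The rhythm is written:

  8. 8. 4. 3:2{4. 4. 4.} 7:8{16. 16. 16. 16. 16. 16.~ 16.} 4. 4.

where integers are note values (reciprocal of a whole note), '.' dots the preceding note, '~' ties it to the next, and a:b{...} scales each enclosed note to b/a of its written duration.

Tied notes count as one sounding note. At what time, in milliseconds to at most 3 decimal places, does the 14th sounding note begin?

1. 0.0ms @ 0 + 638.298ms (3/2)
2. 638.298ms @ 3/2 + 638.298ms (3/2)
3. 1276.596ms @ 3 + 1276.596ms (3)
4. 2553.191ms @ 6 + 851.064ms (2)
5. 3404.255ms @ 8 + 851.064ms (2)
6. 4255.319ms @ 10 + 851.064ms (2)
7. 5106.383ms @ 12 + 364.742ms (6/7)
8. 5471.125ms @ 90/7 + 364.742ms (6/7)
9. 5835.866ms @ 96/7 + 364.742ms (6/7)
10. 6200.608ms @ 102/7 + 364.742ms (6/7)
11. 6565.35ms @ 108/7 + 364.742ms (6/7)
12. 6930.091ms @ 114/7 + 729.483ms (12/7)
13. 7659.574ms @ 18 + 1276.596ms (3)
14. 8936.17ms @ 21 + 1276.596ms (3)

note 14 onset = 21b = 8936.17ms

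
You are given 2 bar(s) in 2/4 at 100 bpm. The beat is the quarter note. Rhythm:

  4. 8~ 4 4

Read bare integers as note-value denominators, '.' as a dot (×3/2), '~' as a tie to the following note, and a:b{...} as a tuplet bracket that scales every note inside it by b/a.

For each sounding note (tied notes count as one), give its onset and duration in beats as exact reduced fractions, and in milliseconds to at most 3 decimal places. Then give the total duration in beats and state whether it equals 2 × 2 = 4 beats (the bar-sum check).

1) 0.0ms=0b +900.0ms=3/2b
2) 900.0ms=3/2b +900.0ms=3/2b
3) 1800.0ms=3b +600.0ms=1b
Σ=4b of 4 (100bpm 2/4) — PASS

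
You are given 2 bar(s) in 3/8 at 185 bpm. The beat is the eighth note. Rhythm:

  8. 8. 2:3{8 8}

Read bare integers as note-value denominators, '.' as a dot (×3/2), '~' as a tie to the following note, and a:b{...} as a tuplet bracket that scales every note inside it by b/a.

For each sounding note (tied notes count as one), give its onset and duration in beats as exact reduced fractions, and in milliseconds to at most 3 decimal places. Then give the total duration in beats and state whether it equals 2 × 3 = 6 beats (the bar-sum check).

1) 0.0ms=0b +486.486ms=3/2b
2) 486.486ms=3/2b +486.486ms=3/2b
3) 972.973ms=3b +486.486ms=3/2b
4) 1459.459ms=9/2b +486.486ms=3/2b
Σ=6b of 6 (185bpm 3/8) — PASS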